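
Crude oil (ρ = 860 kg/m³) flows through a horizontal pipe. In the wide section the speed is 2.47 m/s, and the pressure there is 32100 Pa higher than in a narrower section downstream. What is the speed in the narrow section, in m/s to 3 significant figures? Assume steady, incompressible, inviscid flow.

8.99 m/s

Horizontal Bernoulli: P₁ + ½ρv₁² = P₂ + ½ρv₂², so v₂² = v₁² + 2(P₁ − P₂)/ρ.
v₂ = √(2.47² + 2·32100/860) = √(6.10 + 74.7) = 8.99 m/s.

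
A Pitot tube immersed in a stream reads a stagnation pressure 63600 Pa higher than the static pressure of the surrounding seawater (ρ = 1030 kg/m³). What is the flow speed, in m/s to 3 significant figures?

At the stagnation point the flow is brought to rest, so Bernoulli gives P_stag − P_static = ½ρv².
v = √(2ΔP/ρ) = √(2·63600/1030) = 11.1 m/s.

v ≈ 11.1 m/s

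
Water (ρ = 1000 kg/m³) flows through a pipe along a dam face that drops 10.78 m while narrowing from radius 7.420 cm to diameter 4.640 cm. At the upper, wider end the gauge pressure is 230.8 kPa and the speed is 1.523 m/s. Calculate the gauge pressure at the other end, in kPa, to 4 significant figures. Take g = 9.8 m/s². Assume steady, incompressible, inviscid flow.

P₂ ≈ 216.3 kPa

Continuity gives A₁v₁ = A₂v₂, so v₂ = (173.0 cm²)/(16.91 cm²) × 1.523 m/s = 15.58 m/s.
Bernoulli: P₁ + ½ρv₁² + ρg h₁ = P₂ + ½ρv₂² + ρg h₂, so P₂ = P₁ + ½ρ(v₁² − v₂²) − ρg(h₂ − h₁).
P₂ = 230800 + ½·1000·(1.523² − 15.58²) − 1000·9.8·(−10.78) = 230800 + (-120200) − (-105600) = 216300 Pa.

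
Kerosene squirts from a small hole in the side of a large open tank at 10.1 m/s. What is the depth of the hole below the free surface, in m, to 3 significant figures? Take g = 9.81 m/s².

h = 5.20 m

Inverting v = √(2gh) gives h = v² / 2g.
h = 10.1²/(2·9.81) = 102/19.62 = 5.20 m.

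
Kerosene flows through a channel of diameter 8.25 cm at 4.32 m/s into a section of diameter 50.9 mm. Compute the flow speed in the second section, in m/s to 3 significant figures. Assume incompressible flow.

Mass conservation (A₁v₁ = A₂v₂) gives v₂ = 4.32 × 53.5/20.3 = 11.3 m/s.

v₂ = 11.3 m/s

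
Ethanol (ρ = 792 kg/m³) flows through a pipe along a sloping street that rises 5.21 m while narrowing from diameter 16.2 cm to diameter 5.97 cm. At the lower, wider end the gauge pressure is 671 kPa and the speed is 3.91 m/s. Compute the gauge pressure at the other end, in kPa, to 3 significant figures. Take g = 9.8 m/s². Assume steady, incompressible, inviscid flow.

The volume flow rate is constant, so v₂ = (A₁/A₂)v₁ = (206/28.0)·3.91 = 28.8 m/s.
Bernoulli: P₁ + ½ρv₁² + ρg h₁ = P₂ + ½ρv₂² + ρg h₂, so P₂ = P₁ + ½ρ(v₁² − v₂²) − ρg(h₂ − h₁).
P₂ = 671000 + ½·792·(3.91² − 28.8²) − 792·9.8·(+5.21) = 671000 + (-322000) − (40400) = 308000 Pa.

P₂ ≈ 308 kPa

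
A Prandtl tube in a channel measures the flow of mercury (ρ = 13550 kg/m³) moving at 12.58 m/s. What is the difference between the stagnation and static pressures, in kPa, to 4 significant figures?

ΔP = 1072 kPa

Bernoulli between the free stream and the stagnation point: ½ρv² = P_stag − P_static.
ΔP = ½·13550·12.58² = 1072000 Pa.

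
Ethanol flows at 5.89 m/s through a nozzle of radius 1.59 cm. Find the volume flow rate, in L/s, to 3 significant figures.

Q = A·v = 0.000794 m² × 5.89 m/s = 0.00468 m³/s.
Converting: 0.00468 m³/s × 1000 = 4.68 L/s.

Q ≈ 4.68 L/s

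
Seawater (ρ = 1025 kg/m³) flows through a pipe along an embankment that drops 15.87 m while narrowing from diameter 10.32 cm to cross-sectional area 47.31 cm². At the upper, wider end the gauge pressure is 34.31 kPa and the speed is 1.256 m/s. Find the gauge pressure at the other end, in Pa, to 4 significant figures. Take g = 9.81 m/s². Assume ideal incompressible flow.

Mass conservation (A₁v₁ = A₂v₂) gives v₂ = 1.256 × 83.65/47.31 = 2.221 m/s.
Bernoulli: P₁ + ½ρv₁² + ρg h₁ = P₂ + ½ρv₂² + ρg h₂, so P₂ = P₁ + ½ρ(v₁² − v₂²) − ρg(h₂ − h₁).
P₂ = 34310 + ½·1025·(1.256² − 2.221²) − 1025·9.81·(−15.87) = 34310 + (-1719) − (-159600) = 192200 Pa.

P₂ ≈ 192200 Pa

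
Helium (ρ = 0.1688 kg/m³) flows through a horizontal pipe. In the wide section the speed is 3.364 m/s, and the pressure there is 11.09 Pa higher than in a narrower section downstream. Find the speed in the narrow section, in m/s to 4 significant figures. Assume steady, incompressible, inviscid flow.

Along the level pipe P + ½ρv² is conserved, hence v₂² = v₁² + 2(P₁ − P₂)/ρ.
v₂ = √(3.364² + 2·11.09/0.1688) = √(11.32 + 131.4) = 11.95 m/s.

v₂ ≈ 11.95 m/s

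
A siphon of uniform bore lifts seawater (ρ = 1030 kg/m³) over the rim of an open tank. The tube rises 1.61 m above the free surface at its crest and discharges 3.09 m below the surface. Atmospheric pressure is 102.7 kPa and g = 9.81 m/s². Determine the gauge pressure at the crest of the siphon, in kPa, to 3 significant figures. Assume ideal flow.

From the surface to the outlet (both open to atmosphere, surface at rest): v = √(2g·h_out) = √(2·9.81·3.09) = 7.79 m/s.
Continuity keeps v the same throughout the tube; from surface to crest, P_atm + 0 = P_top + ½ρv² + ρg·h_top.
P_top = 102700 − ½·1030·7.79² − 1030·9.81·1.61 = 55200 Pa. So P_gauge = P_top − P_atm = -47500 Pa.

P_gauge = -47.5 kPa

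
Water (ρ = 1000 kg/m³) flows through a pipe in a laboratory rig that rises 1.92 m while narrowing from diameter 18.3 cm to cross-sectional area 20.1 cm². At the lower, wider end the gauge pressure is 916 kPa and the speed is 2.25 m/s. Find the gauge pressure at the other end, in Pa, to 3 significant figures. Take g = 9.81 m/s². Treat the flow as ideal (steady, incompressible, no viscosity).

P₂ ≈ 466000 Pa

Mass conservation (A₁v₁ = A₂v₂) gives v₂ = 2.25 × 263/20.1 = 29.4 m/s.
Energy conservation along the streamline gives P₂ = P₁ − ½ρ(v₂² − v₁²) − ρg(h₂ − h₁).
P₂ = 916000 + ½·1000·(2.25² − 29.4²) − 1000·9.81·(+1.92) = 916000 + (-431000) − (18800) = 466000 Pa.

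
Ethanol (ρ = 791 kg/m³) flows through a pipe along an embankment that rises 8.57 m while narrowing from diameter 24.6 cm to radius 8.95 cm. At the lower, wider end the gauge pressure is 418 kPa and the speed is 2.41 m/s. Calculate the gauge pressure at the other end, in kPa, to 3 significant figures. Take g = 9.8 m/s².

P₂ ≈ 346 kPa

The volume flow rate is constant, so v₂ = (A₁/A₂)v₁ = (475/252)·2.41 = 4.55 m/s.
Bernoulli: P₁ + ½ρv₁² + ρg h₁ = P₂ + ½ρv₂² + ρg h₂, so P₂ = P₁ + ½ρ(v₁² − v₂²) − ρg(h₂ − h₁).
P₂ = 418000 + ½·791·(2.41² − 4.55²) − 791·9.8·(+8.57) = 418000 + (-5900) − (66400) = 346000 Pa.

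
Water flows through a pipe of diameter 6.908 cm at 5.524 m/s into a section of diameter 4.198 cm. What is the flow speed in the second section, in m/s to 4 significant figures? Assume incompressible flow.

v₂ ≈ 14.96 m/s

The volume flow rate is constant, so v₂ = (A₁/A₂)v₁ = (37.48/13.84)·5.524 = 14.96 m/s.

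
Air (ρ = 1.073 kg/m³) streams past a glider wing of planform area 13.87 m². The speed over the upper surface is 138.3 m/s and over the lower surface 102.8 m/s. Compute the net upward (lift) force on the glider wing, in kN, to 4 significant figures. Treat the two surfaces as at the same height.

F = 63.69 kN

The faster flow above has the lower pressure; Bernoulli (same height) gives ΔP = ½ρ(v_up² − v_low²).
ΔP = ½·1.073·(138.3² − 102.8²) = 4592 Pa.
Lift = ΔP · A = 4592 × 13.87 = 63690 N.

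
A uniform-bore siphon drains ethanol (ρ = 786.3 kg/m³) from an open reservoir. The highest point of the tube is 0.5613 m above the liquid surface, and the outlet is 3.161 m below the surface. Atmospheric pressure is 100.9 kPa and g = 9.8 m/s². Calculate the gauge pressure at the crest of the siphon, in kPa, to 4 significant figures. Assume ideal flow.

-28.68 kPa

Bernoulli surface→outlet gives ½v² = g·h_out, so v = √(2·9.8·3.161) = 7.871 m/s.
With constant cross-section the crest speed equals v; applying Bernoulli from the surface up to the crest, P_top = P_atm − ½ρv² − ρg·h_top.
P_top = 100900 − ½·786.3·7.871² − 786.3·9.8·0.5613 = 72220 Pa. So P_gauge = P_top − P_atm = -28680 Pa.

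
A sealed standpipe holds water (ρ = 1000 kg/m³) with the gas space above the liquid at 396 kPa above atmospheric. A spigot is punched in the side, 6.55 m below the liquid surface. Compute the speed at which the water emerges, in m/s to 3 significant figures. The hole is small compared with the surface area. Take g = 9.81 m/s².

Take point 1 at the surface (v₁ ≈ 0) and point 2 at the hole (at atmospheric pressure). Bernoulli: P₁ + ρg h = P_atm + ½ρv₂².
With P₁ − P_atm = 396000 Pa, v₂ = √(2gh + 2ΔP/ρ) = √(2·9.81·6.55 + 2·396000/1000) = 30.3 m/s.

30.3 m/s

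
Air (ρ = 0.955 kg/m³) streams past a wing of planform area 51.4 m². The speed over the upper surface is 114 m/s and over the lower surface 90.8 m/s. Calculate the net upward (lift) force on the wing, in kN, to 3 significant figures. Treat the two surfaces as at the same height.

117 kN

With equal heights on the two surfaces, Bernoulli gives P_lower − P_upper = ½ρ(v_upper² − v_lower²).
ΔP = ½·0.955·(114² − 90.8²) = 2270 Pa.
Lift = ΔP · A = 2270 × 51.4 = 117000 N.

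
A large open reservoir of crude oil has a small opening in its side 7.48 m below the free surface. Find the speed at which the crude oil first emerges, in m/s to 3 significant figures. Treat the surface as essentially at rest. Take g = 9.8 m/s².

12.1 m/s

Bernoulli from surface to hole (P equal, v_surface ≈ 0): v = √(2gh) = √(2×9.8×7.48) = 12.1 m/s.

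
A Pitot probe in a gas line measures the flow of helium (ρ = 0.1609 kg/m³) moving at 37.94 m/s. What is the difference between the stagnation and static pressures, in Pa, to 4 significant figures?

The dynamic pressure equals the rise in static pressure at the stagnation point: ΔP = ½ρv².
ΔP = ½·0.1609·37.94² = 115.8 Pa.

ΔP ≈ 115.8 Pa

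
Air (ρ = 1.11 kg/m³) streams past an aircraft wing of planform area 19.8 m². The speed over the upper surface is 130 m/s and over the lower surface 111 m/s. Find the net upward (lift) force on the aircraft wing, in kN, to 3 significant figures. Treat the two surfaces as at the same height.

F ≈ 50.3 kN

The faster flow above has the lower pressure; Bernoulli (same height) gives ΔP = ½ρ(v_up² − v_low²).
ΔP = ½·1.11·(130² − 111²) = 2540 Pa.
Lift = ΔP · A = 2540 × 19.8 = 50300 N.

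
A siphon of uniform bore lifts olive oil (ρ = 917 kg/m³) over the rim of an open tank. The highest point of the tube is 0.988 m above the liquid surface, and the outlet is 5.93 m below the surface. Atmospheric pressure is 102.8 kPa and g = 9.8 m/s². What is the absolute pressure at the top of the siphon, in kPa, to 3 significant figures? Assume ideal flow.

P_top = 40.6 kPa

Bernoulli surface→outlet gives ½v² = g·h_out, so v = √(2·9.8·5.93) = 10.8 m/s.
With constant cross-section the crest speed equals v; applying Bernoulli from the surface up to the crest, P_top = P_atm − ½ρv² − ρg·h_top.
P_top = 102800 − ½·917·10.8² − 917·9.8·0.988 = 40600 Pa.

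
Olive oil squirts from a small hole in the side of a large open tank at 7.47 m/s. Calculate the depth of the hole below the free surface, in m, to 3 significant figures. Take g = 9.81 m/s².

h ≈ 2.84 m

Torricelli: v = √(2gh), so h = v²/(2g).
h = 7.47²/(2·9.81) = 55.8/19.62 = 2.84 m.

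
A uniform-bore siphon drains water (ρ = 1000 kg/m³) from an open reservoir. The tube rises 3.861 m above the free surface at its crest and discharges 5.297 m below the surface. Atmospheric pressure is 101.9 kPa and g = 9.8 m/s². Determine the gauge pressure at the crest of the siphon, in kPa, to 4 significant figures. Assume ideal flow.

P_gauge = -89.75 kPa

From the surface to the outlet (both open to atmosphere, surface at rest): v = √(2g·h_out) = √(2·9.8·5.297) = 10.19 m/s.
Continuity keeps v the same throughout the tube; from surface to crest, P_atm + 0 = P_top + ½ρv² + ρg·h_top.
P_top = 101900 − ½·1000·10.19² − 1000·9.8·3.861 = 12150 Pa. So P_gauge = P_top − P_atm = -89750 Pa.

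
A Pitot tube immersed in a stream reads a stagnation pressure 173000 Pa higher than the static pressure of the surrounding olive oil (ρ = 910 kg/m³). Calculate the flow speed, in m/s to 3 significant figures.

The dynamic pressure equals the rise in static pressure at the stagnation point: ΔP = ½ρv².
v = √(2ΔP/ρ) = √(2·173000/910) = 19.5 m/s.

19.5 m/s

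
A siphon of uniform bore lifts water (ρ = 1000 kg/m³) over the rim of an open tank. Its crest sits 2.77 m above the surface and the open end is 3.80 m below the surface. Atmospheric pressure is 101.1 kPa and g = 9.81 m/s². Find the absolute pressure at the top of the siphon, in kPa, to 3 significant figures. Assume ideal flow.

From the surface to the outlet (both open to atmosphere, surface at rest): v = √(2g·h_out) = √(2·9.81·3.80) = 8.63 m/s.
The bore is uniform, so the speed at the crest is the same v. Bernoulli surface→crest: P_atm = P_top + ½ρv² + ρg·h_top.
P_top = 101100 − ½·1000·8.63² − 1000·9.81·2.77 = 36600 Pa.

P_top ≈ 36.6 kPa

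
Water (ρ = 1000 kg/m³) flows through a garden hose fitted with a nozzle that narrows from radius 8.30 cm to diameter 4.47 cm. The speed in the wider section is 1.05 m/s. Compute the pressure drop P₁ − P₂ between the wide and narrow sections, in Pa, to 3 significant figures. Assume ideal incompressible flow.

Mass conservation (A₁v₁ = A₂v₂) gives v₂ = 1.05 × 216/15.7 = 14.5 m/s.
The pipe is horizontal, so Bernoulli reduces to P₁ + ½ρv₁² = P₂ + ½ρv₂².
P₁ − P₂ = ½·1000·(14.5² − 1.05²) = ½·1000·209 = 104000 Pa.

ΔP ≈ 104000 Pa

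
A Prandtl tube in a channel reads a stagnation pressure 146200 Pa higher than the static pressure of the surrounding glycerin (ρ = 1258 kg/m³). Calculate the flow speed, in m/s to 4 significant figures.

Bernoulli between the free stream and the stagnation point: ½ρv² = P_stag − P_static.
v = √(2ΔP/ρ) = √(2·146200/1258) = 15.25 m/s.

15.25 m/s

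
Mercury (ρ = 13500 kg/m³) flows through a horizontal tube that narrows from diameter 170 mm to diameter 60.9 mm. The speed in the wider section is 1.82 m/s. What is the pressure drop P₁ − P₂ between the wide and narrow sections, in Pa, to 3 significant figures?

The volume flow rate is constant, so v₂ = (A₁/A₂)v₁ = (227/29.1)·1.82 = 14.2 m/s.
Bernoulli (h₁ = h₂): P₁ − P₂ = ½ρ(v₂² − v₁²).
P₁ − P₂ = ½·13500·(14.2² − 1.82²) = ½·13500·198 = 1340000 Pa.

1340000 Pa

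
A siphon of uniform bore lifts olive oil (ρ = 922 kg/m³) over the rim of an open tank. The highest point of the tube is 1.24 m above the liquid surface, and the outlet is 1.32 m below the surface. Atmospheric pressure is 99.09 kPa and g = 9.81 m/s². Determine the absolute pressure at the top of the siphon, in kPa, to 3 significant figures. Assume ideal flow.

Bernoulli surface→outlet gives ½v² = g·h_out, so v = √(2·9.81·1.32) = 5.09 m/s.
With constant cross-section the crest speed equals v; applying Bernoulli from the surface up to the crest, P_top = P_atm − ½ρv² − ρg·h_top.
P_top = 99090 − ½·922·5.09² − 922·9.81·1.24 = 75900 Pa.

P_top ≈ 75.9 kPa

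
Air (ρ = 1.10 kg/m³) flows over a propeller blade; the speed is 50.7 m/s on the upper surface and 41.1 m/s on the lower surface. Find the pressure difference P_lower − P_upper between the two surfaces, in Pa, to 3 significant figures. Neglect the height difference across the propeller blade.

With negligible Δh, P + ½ρv² is constant, so P_low − P_up = ½ρ(v_up² − v_low²).
ΔP = ½·1.10·(50.7² − 41.1²) = 485 Pa.

ΔP = 485 Pa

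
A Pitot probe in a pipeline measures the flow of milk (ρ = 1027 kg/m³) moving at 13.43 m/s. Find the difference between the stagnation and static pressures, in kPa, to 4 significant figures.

The dynamic pressure equals the rise in static pressure at the stagnation point: ΔP = ½ρv².
ΔP = ½·1027·13.43² = 92620 Pa.

ΔP = 92.62 kPa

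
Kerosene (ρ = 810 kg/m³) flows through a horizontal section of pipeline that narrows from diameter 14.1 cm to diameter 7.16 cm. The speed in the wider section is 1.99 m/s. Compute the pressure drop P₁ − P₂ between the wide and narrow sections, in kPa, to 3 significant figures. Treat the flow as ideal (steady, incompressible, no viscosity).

The volume flow rate is constant, so v₂ = (A₁/A₂)v₁ = (156/40.3)·1.99 = 7.72 m/s.
The pipe is horizontal, so Bernoulli reduces to P₁ + ½ρv₁² = P₂ + ½ρv₂².
P₁ − P₂ = ½·810·(7.72² − 1.99²) = ½·810·55.6 = 22500 Pa.

ΔP = 22.5 kPa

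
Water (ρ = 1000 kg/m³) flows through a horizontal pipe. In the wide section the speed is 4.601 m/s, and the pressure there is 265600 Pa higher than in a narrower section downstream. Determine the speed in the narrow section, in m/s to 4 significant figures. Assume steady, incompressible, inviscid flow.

Along the level pipe P + ½ρv² is conserved, hence v₂² = v₁² + 2(P₁ − P₂)/ρ.
v₂ = √(4.601² + 2·265600/1000) = √(21.17 + 531.2) = 23.50 m/s.

23.50 m/s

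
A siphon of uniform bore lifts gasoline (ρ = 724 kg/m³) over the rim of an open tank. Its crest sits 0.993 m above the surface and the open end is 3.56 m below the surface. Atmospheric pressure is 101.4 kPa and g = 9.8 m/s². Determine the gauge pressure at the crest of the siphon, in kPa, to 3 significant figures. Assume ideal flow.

Bernoulli surface→outlet gives ½v² = g·h_out, so v = √(2·9.8·3.56) = 8.35 m/s.
With constant cross-section the crest speed equals v; applying Bernoulli from the surface up to the crest, P_top = P_atm − ½ρv² − ρg·h_top.
P_top = 101400 − ½·724·8.35² − 724·9.8·0.993 = 69100 Pa. So P_gauge = P_top − P_atm = -32300 Pa.

P_gauge ≈ -32.3 kPa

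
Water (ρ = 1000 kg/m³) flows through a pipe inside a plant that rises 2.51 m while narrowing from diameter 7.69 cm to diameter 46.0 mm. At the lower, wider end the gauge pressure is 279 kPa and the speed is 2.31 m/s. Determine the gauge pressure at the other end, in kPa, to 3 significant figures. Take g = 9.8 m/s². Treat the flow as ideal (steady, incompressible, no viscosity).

Continuity gives A₁v₁ = A₂v₂, so v₂ = (46.4 cm²)/(16.6 cm²) × 2.31 m/s = 6.46 m/s.
Energy conservation along the streamline gives P₂ = P₁ − ½ρ(v₂² − v₁²) − ρg(h₂ − h₁).
P₂ = 279000 + ½·1000·(2.31² − 6.46²) − 1000·9.8·(+2.51) = 279000 + (-18200) − (24600) = 236000 Pa.

P₂ ≈ 236 kPa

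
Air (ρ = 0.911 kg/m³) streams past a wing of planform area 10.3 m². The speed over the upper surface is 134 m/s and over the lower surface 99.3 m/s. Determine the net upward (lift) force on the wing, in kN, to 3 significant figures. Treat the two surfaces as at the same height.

From P + ½ρv² = const at equal height, P_low − P_up = ½ρ(v_up² − v_low²).
ΔP = ½·0.911·(134² − 99.3²) = 3690 Pa.
Lift = ΔP · A = 3690 × 10.3 = 38000 N.

F ≈ 38.0 kN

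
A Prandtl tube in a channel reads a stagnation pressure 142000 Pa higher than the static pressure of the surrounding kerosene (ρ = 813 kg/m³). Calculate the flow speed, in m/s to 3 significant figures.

At the stagnation point the flow is brought to rest, so Bernoulli gives P_stag − P_static = ½ρv².
v = √(2ΔP/ρ) = √(2·142000/813) = 18.7 m/s.

18.7 m/s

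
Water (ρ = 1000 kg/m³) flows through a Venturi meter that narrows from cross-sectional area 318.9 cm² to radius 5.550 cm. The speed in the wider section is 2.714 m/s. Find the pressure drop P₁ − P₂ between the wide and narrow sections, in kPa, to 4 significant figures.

Mass conservation (A₁v₁ = A₂v₂) gives v₂ = 2.714 × 318.9/96.77 = 8.944 m/s.
Bernoulli (h₁ = h₂): P₁ − P₂ = ½ρ(v₂² − v₁²).
P₁ − P₂ = ½·1000·(8.944² − 2.714²) = ½·1000·72.63 = 36310 Pa.

36.31 kPa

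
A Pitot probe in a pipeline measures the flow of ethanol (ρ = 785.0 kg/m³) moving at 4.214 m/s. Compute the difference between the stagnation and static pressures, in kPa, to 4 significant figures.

The dynamic pressure equals the rise in static pressure at the stagnation point: ΔP = ½ρv².
ΔP = ½·785.0·4.214² = 6970 Pa.

ΔP = 6.970 kPa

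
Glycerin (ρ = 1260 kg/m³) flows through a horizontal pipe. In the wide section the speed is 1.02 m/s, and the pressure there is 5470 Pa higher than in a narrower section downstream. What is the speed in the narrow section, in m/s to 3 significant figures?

Horizontal Bernoulli: P₁ + ½ρv₁² = P₂ + ½ρv₂², so v₂² = v₁² + 2(P₁ − P₂)/ρ.
v₂ = √(1.02² + 2·5470/1260) = √(1.04 + 8.68) = 3.12 m/s.

v₂ = 3.12 m/s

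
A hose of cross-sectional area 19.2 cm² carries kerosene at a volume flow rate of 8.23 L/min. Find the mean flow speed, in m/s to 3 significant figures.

v ≈ 0.0714 m/s

Q = 8.23 L/min = 0.000137 m³/s.
v = Q/A = 0.000137 / 0.00192 = 0.0714 m/s.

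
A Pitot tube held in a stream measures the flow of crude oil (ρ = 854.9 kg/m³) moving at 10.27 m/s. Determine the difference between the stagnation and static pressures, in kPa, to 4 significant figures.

Bernoulli between the free stream and the stagnation point: ½ρv² = P_stag − P_static.
ΔP = ½·854.9·10.27² = 45080 Pa.

ΔP ≈ 45.08 kPa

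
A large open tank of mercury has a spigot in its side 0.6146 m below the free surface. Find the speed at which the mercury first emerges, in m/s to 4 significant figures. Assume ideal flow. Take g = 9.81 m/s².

The surface is effectively still and both ends are open, so ½v² = gh and v = √(2·9.81·0.6146) = 3.473 m/s.

v ≈ 3.473 m/s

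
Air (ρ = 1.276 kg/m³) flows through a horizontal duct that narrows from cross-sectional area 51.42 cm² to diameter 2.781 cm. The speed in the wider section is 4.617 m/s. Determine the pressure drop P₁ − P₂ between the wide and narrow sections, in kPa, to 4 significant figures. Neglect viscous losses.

The volume flow rate is constant, so v₂ = (A₁/A₂)v₁ = (51.42/6.074)·4.617 = 39.08 m/s.
With no height change, Bernoulli's equation is P₁ + ½ρv₁² = P₂ + ½ρv₂².
P₁ − P₂ = ½·1.276·(39.08² − 4.617²) = ½·1.276·1506 = 961.0 Pa.

ΔP = 0.9610 kPa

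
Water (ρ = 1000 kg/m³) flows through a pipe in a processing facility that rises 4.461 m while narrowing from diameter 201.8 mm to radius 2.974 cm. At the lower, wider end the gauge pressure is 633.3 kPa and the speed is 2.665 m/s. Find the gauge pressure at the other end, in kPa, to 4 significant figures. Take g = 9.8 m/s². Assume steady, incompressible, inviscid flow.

Continuity gives A₁v₁ = A₂v₂, so v₂ = (319.8 cm²)/(27.79 cm²) × 2.665 m/s = 30.68 m/s.
Bernoulli: P₁ + ½ρv₁² + ρg h₁ = P₂ + ½ρv₂² + ρg h₂, so P₂ = P₁ + ½ρ(v₁² − v₂²) − ρg(h₂ − h₁).
P₂ = 633300 + ½·1000·(2.665² − 30.68²) − 1000·9.8·(+4.461) = 633300 + (-467000) − (43720) = 122600 Pa.

P₂ ≈ 122.6 kPa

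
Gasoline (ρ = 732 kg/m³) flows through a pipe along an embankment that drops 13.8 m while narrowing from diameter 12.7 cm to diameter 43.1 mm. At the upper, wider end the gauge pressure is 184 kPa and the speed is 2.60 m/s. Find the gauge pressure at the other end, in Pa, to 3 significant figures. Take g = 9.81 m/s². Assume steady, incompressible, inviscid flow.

The volume flow rate is constant, so v₂ = (A₁/A₂)v₁ = (127/14.6)·2.60 = 22.6 m/s.
Energy conservation along the streamline gives P₂ = P₁ − ½ρ(v₂² − v₁²) − ρg(h₂ − h₁).
P₂ = 184000 + ½·732·(2.60² − 22.6²) − 732·9.81·(−13.8) = 184000 + (-184000) − (-99100) = 99000 Pa.

P₂ ≈ 99000 Pa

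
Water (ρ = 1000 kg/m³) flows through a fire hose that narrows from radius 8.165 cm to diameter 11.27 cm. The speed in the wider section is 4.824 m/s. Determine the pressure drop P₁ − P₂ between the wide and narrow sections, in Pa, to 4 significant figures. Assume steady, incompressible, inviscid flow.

39650 Pa

By continuity, v₂ = v₁·A₁/A₂ = 4.824·(209.4/99.76) = 10.13 m/s.
Along the horizontal streamline, P + ½ρv² is constant.
P₁ − P₂ = ½·1000·(10.13² − 4.824²) = ½·1000·79.31 = 39650 Pa.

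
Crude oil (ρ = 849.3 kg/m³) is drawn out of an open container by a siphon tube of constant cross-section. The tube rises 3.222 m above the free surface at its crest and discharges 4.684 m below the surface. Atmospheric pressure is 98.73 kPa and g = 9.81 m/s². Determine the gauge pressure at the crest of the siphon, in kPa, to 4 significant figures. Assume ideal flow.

-65.87 kPa

From the surface to the outlet (both open to atmosphere, surface at rest): v = √(2g·h_out) = √(2·9.81·4.684) = 9.586 m/s.
Continuity keeps v the same throughout the tube; from surface to crest, P_atm + 0 = P_top + ½ρv² + ρg·h_top.
P_top = 98730 − ½·849.3·9.586² − 849.3·9.81·3.222 = 32860 Pa. So P_gauge = P_top − P_atm = -65870 Pa.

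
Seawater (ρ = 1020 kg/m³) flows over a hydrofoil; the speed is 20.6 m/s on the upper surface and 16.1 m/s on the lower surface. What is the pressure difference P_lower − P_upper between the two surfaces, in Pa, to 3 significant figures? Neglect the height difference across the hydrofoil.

The pressure is lower where the speed is higher: ΔP = ½ρ(v_up² − v_low²).
ΔP = ½·1020·(20.6² − 16.1²) = 84200 Pa.

ΔP = 84200 Pa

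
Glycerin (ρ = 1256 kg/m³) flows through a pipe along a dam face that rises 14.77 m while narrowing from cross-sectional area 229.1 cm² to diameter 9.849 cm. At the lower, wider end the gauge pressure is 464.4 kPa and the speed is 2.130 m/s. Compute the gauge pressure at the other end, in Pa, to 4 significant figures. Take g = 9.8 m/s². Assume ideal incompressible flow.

P₂ ≈ 259700 Pa

By continuity, v₂ = v₁·A₁/A₂ = 2.130·(229.1/76.19) = 6.405 m/s.
Energy conservation along the streamline gives P₂ = P₁ − ½ρ(v₂² − v₁²) − ρg(h₂ − h₁).
P₂ = 464400 + ½·1256·(2.130² − 6.405²) − 1256·9.8·(+14.77) = 464400 + (-22920) − (181800) = 259700 Pa.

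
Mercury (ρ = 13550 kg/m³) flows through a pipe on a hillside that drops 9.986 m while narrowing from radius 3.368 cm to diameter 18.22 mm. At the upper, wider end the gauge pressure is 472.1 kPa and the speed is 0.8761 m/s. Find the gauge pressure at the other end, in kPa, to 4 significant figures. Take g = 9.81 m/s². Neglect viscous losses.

The volume flow rate is constant, so v₂ = (A₁/A₂)v₁ = (35.64/2.607)·0.8761 = 11.97 m/s.
Bernoulli: P₁ + ½ρv₁² + ρg h₁ = P₂ + ½ρv₂² + ρg h₂, so P₂ = P₁ + ½ρ(v₁² − v₂²) − ρg(h₂ − h₁).
P₂ = 472100 + ½·13550·(0.8761² − 11.97²) − 13550·9.81·(−9.986) = 472100 + (-966300) − (-1327000) = 833200 Pa.

P₂ ≈ 833.2 kPa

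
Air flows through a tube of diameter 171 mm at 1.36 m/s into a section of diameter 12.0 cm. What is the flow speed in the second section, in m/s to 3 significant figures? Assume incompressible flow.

Continuity gives A₁v₁ = A₂v₂, so v₂ = (230 cm²)/(113 cm²) × 1.36 m/s = 2.76 m/s.

v₂ ≈ 2.76 m/s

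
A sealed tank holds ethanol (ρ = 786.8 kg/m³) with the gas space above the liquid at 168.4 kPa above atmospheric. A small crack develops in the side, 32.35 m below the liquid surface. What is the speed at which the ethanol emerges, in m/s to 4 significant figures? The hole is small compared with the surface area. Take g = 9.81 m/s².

32.60 m/s

Take point 1 at the surface (v₁ ≈ 0) and point 2 at the hole (at atmospheric pressure). Bernoulli: P₁ + ρg h = P_atm + ½ρv₂².
With P₁ − P_atm = 168400 Pa, v₂ = √(2gh + 2ΔP/ρ) = √(2·9.81·32.35 + 2·168400/786.8) = 32.60 m/s.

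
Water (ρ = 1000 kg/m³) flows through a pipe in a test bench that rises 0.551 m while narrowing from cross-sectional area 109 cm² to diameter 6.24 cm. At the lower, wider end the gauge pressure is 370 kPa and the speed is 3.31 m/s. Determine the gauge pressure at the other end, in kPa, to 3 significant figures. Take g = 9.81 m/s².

By continuity, v₂ = v₁·A₁/A₂ = 3.31·(109/30.6) = 11.8 m/s.
Bernoulli: P₁ + ½ρv₁² + ρg h₁ = P₂ + ½ρv₂² + ρg h₂, so P₂ = P₁ + ½ρ(v₁² − v₂²) − ρg(h₂ − h₁).
P₂ = 370000 + ½·1000·(3.31² − 11.8²) − 1000·9.81·(+0.551) = 370000 + (-64100) − (5410) = 300000 Pa.

300 kPa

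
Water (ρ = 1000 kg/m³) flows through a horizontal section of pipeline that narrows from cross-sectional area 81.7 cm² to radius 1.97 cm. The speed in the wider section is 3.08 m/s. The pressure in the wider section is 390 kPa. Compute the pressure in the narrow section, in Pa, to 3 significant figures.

The volume flow rate is constant, so v₂ = (A₁/A₂)v₁ = (81.7/12.2)·3.08 = 20.6 m/s.
The pipe is horizontal, so Bernoulli reduces to P₁ + ½ρv₁² = P₂ + ½ρv₂².
P₂ = P₁ − ½ρ(v₂² − v₁²) = 390000 − ½·1000·(20.6² − 3.08²) = 390000 − 208000 = 182000 Pa.

182000 Pa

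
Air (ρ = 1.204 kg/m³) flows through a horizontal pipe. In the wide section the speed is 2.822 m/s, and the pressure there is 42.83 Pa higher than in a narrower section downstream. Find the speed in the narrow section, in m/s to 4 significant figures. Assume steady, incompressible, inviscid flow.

Along the level pipe P + ½ρv² is conserved, hence v₂² = v₁² + 2(P₁ − P₂)/ρ.
v₂ = √(2.822² + 2·42.83/1.204) = √(7.964 + 71.15) = 8.894 m/s.

v₂ ≈ 8.894 m/s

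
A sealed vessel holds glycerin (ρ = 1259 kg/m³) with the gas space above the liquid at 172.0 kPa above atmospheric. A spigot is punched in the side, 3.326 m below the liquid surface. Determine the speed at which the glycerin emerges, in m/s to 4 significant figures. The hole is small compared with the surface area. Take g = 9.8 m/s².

18.40 m/s

Take point 1 at the surface (v₁ ≈ 0) and point 2 at the hole (at atmospheric pressure). Bernoulli: P₁ + ρg h = P_atm + ½ρv₂².
With P₁ − P_atm = 172000 Pa, v₂ = √(2gh + 2ΔP/ρ) = √(2·9.8·3.326 + 2·172000/1259) = 18.40 m/s.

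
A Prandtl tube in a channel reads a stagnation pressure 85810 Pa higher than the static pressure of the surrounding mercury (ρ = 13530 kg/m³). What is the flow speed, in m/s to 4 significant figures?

3.562 m/s

At the stagnation point the flow is brought to rest, so Bernoulli gives P_stag − P_static = ½ρv².
v = √(2ΔP/ρ) = √(2·85810/13530) = 3.562 m/s.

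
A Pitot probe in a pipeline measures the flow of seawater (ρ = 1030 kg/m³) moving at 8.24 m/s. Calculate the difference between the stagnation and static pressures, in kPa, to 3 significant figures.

ΔP ≈ 35.0 kPa

Bernoulli between the free stream and the stagnation point: ½ρv² = P_stag − P_static.
ΔP = ½·1030·8.24² = 35000 Pa.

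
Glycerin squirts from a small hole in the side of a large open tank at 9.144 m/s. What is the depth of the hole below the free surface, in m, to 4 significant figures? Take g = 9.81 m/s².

For a small hole in a large open tank, ½v² = gh, giving h = v²/(2g).
h = 9.144²/(2·9.81) = 83.61/19.62 = 4.262 m.

h = 4.262 m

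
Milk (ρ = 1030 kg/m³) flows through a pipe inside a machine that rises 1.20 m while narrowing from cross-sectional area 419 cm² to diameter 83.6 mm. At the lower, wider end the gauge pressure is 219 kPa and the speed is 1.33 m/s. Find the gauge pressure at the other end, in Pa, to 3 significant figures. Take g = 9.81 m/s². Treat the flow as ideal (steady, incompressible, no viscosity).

By continuity, v₂ = v₁·A₁/A₂ = 1.33·(419/54.9) = 10.2 m/s.
Energy conservation along the streamline gives P₂ = P₁ − ½ρ(v₂² − v₁²) − ρg(h₂ − h₁).
P₂ = 219000 + ½·1030·(1.33² − 10.2²) − 1030·9.81·(+1.20) = 219000 + (-52200) − (12100) = 155000 Pa.

P₂ ≈ 155000 Pa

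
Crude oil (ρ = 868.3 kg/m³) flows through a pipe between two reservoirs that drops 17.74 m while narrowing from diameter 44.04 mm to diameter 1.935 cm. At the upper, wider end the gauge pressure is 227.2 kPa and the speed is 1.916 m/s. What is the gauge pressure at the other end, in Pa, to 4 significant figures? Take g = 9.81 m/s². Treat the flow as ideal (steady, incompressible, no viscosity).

P₂ = 337100 Pa

Mass conservation (A₁v₁ = A₂v₂) gives v₂ = 1.916 × 15.23/2.941 = 9.925 m/s.
Bernoulli: P₁ + ½ρv₁² + ρg h₁ = P₂ + ½ρv₂² + ρg h₂, so P₂ = P₁ + ½ρ(v₁² − v₂²) − ρg(h₂ − h₁).
P₂ = 227200 + ½·868.3·(1.916² − 9.925²) − 868.3·9.81·(−17.74) = 227200 + (-41170) − (-151100) = 337100 Pa.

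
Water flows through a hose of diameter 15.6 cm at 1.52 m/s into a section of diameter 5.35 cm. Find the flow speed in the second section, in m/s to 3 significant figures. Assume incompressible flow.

v₂ ≈ 12.9 m/s

Continuity gives A₁v₁ = A₂v₂, so v₂ = (191 cm²)/(22.5 cm²) × 1.52 m/s = 12.9 m/s.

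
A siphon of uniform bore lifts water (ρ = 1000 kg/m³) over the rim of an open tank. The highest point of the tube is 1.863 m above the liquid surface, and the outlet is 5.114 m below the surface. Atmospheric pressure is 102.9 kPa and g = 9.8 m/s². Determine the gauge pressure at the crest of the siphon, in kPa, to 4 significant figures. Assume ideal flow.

Bernoulli surface→outlet gives ½v² = g·h_out, so v = √(2·9.8·5.114) = 10.01 m/s.
The bore is uniform, so the speed at the crest is the same v. Bernoulli surface→crest: P_atm = P_top + ½ρv² + ρg·h_top.
P_top = 102900 − ½·1000·10.01² − 1000·9.8·1.863 = 34530 Pa. So P_gauge = P_top − P_atm = -68370 Pa.

P_gauge ≈ -68.37 kPa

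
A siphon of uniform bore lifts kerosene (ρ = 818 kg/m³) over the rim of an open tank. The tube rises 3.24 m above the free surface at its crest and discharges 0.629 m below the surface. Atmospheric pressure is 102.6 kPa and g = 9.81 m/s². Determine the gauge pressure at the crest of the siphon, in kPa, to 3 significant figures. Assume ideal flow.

The outlet speed comes from Torricelli: v = √(2g·0.629) = 3.51 m/s.
With constant cross-section the crest speed equals v; applying Bernoulli from the surface up to the crest, P_top = P_atm − ½ρv² − ρg·h_top.
P_top = 102600 − ½·818·3.51² − 818·9.81·3.24 = 71600 Pa. So P_gauge = P_top − P_atm = -31000 Pa.

P_gauge ≈ -31.0 kPa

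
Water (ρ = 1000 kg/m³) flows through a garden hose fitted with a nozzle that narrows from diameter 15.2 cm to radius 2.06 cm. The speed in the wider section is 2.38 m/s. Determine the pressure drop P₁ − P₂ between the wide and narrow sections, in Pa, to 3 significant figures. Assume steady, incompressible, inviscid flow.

By continuity, v₂ = v₁·A₁/A₂ = 2.38·(181/13.3) = 32.4 m/s.
The pipe is horizontal, so Bernoulli reduces to P₁ + ½ρv₁² = P₂ + ½ρv₂².
P₁ − P₂ = ½·1000·(32.4² − 2.38²) = ½·1000·1040 = 522000 Pa.

ΔP = 522000 Pa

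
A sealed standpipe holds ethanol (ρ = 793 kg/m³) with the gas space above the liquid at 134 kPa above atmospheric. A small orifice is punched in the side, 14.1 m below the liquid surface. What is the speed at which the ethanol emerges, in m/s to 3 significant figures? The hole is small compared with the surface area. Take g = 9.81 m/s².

24.8 m/s

Take point 1 at the surface (v₁ ≈ 0) and point 2 at the hole (at atmospheric pressure). Bernoulli: P₁ + ρg h = P_atm + ½ρv₂².
With P₁ − P_atm = 134000 Pa, v₂ = √(2gh + 2ΔP/ρ) = √(2·9.81·14.1 + 2·134000/793) = 24.8 m/s.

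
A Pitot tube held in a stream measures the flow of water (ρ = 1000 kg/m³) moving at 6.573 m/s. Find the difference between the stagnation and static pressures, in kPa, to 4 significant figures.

ΔP ≈ 21.60 kPa

At the stagnation point the flow is brought to rest, so Bernoulli gives P_stag − P_static = ½ρv².
ΔP = ½·1000·6.573² = 21600 Pa.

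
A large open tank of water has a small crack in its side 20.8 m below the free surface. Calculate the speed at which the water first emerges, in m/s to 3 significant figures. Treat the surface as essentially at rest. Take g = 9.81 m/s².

v ≈ 20.2 m/s

Torricelli's result v = √(2gh) gives v = √(2·9.81·20.8) = 20.2 m/s.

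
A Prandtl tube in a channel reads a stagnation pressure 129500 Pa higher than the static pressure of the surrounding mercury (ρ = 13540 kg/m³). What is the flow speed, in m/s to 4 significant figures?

At the stagnation point the flow is brought to rest, so Bernoulli gives P_stag − P_static = ½ρv².
v = √(2ΔP/ρ) = √(2·129500/13540) = 4.374 m/s.

v ≈ 4.374 m/s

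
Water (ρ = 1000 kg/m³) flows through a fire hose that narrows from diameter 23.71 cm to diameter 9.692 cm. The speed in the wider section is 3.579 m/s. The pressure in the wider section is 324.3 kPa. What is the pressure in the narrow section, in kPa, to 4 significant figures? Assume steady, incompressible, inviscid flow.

P₂ ≈ 101.3 kPa

Mass conservation (A₁v₁ = A₂v₂) gives v₂ = 3.579 × 441.5/73.78 = 21.42 m/s.
The pipe is horizontal, so Bernoulli reduces to P₁ + ½ρv₁² = P₂ + ½ρv₂².
P₂ = P₁ − ½ρ(v₂² − v₁²) = 324300 − ½·1000·(21.42² − 3.579²) = 324300 − 223000 = 101300 Pa.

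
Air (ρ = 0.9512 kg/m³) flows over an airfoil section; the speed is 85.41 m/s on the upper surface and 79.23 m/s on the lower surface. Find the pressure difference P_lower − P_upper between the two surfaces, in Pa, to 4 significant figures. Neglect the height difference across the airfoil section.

483.9 Pa

The pressure is lower where the speed is higher: ΔP = ½ρ(v_up² − v_low²).
ΔP = ½·0.9512·(85.41² − 79.23²) = 483.9 Pa.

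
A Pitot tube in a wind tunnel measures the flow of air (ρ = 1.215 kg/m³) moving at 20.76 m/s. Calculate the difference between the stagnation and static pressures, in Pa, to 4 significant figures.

ΔP ≈ 261.8 Pa

The dynamic pressure equals the rise in static pressure at the stagnation point: ΔP = ½ρv².
ΔP = ½·1.215·20.76² = 261.8 Pa.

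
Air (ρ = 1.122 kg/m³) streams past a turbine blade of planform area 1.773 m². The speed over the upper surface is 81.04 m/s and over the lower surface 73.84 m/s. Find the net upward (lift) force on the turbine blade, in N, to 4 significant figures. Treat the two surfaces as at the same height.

The faster flow above has the lower pressure; Bernoulli (same height) gives ΔP = ½ρ(v_up² − v_low²).
ΔP = ½·1.122·(81.04² − 73.84²) = 625.6 Pa.
Lift = ΔP · A = 625.6 × 1.773 = 1109 N.

F = 1109 N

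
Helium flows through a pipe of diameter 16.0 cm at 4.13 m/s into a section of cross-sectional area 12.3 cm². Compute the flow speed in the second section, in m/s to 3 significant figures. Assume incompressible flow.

v₂ ≈ 67.5 m/s

By continuity, v₂ = v₁·A₁/A₂ = 4.13·(201/12.3) = 67.5 m/s.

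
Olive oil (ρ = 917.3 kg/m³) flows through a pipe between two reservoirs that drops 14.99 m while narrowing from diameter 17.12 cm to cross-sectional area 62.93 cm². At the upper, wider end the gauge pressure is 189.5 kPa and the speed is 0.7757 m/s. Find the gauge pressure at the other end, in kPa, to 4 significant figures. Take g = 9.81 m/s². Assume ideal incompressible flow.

Continuity gives A₁v₁ = A₂v₂, so v₂ = (230.2 cm²)/(62.93 cm²) × 0.7757 m/s = 2.837 m/s.
Energy conservation along the streamline gives P₂ = P₁ − ½ρ(v₂² − v₁²) − ρg(h₂ − h₁).
P₂ = 189500 + ½·917.3·(0.7757² − 2.837²) − 917.3·9.81·(−14.99) = 189500 + (-3417) − (-134900) = 321000 Pa.

P₂ = 321.0 kPa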